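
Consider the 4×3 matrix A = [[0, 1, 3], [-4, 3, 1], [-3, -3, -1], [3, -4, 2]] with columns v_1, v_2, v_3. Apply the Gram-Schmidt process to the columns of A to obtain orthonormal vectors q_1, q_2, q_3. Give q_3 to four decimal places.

q_3 = (0.7743, 0.3885, -0.0189, 0.4992)

q_1 = v_1/‖v_1‖ = (0, -4, -3, 3)/5.8310 = (0.0000, -0.6860, -0.5145, 0.5145).
r_{12} = q_1·v_2 = -2.5725.
u_2 = v_2 + 2.5725·q_1 = (1.0000, 1.2353, -4.3235, -2.6765).
‖u_2‖ = 5.3275, so q_2 = (0.1877, 0.2319, -0.8115, -0.5024).
r_{13} = q_1·v_3 = 0.8575; r_{23} = q_2·v_3 = 0.6018.
u_3 = v_3 − 0.8575·q_1 − 0.6018·q_2 = (2.8870, 1.4487, -0.0705, 1.8611).
‖u_3‖ = 3.7286, so q_3 = (0.7743, 0.3885, -0.0189, 0.4992).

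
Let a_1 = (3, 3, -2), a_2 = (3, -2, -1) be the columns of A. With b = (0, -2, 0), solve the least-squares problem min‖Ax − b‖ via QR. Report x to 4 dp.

e_1 = a_1/‖a_1‖ = (3, 3, -2)/4.6904 = (0.6396, 0.6396, -0.4264).
r_{12} = e_1·a_2 = 1.0660.
u_2 = a_2 − 1.0660·e_1 = (2.3182, -2.6818, -0.5455).
‖u_2‖ = 3.5866, so e_2 = (0.6463, -0.7477, -0.1521).
Qᵀb = (-1.2792, 1.4955).
Back-substitute: x_2 = 1.4955/3.5866 = 0.4170.
x_1 = (-1.2792 − 1.0660·0.4170)/4.6904 = -0.3675.

x = (-0.3675, 0.4170)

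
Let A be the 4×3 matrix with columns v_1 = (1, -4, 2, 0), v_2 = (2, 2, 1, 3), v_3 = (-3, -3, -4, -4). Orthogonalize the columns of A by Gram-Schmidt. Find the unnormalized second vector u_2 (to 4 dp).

u_2 = (2.1905, 1.2381, 1.3810, 3.0000)

v_1 = (1, -4, 2, 0); ‖v_1‖ = 4.5826, so q_1 = (0.2182, -0.8729, 0.4364, 0.0000).
q_1·v_2 = 0.2182·2 + (-0.8729)·2 + 0.4364·1 + 0.0000·3 = -0.8729.
u_2 = v_2 + 0.8729·q_1 = (2.1905, 1.2381, 1.3810, 3.0000).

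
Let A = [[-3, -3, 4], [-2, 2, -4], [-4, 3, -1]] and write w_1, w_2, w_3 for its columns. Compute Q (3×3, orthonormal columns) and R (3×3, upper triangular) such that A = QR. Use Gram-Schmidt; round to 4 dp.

Q = [[-0.5571, -0.8264, -0.0824], [-0.3714, 0.3367, -0.8653], [-0.7428, 0.4514, 0.4945]], R = [[5.3852, -1.2999, 0.0000], [0.0000, 4.5067, -5.1035], [0.0000, 0.0000, 2.6371]]

e_1 = w_1/‖w_1‖ = (-3, -2, -4)/5.3852 = (-0.5571, -0.3714, -0.7428).
r_{12} = e_1·w_2 = -1.2999.
u_2 = w_2 + 1.2999·e_1 = (-3.7241, 1.5172, 2.0345).
‖u_2‖ = 4.5067, so e_2 = (-0.8264, 0.3367, 0.4514).
r_{13} = e_1·w_3 = 0.0000; r_{23} = e_2·w_3 = -5.1035.
u_3 = w_3 + 0.0000·e_1 + 5.1035·e_2 = (-0.2173, -2.2818, 1.3039).
‖u_3‖ = 2.6371, so e_3 = (-0.0824, -0.8653, 0.4945).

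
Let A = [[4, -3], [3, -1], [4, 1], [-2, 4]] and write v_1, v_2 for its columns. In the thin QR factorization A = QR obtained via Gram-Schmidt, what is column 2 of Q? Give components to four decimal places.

e_2 = (-0.3010, 0.0612, 0.6172, 0.7244)

v_1 = (4, 3, 4, -2); ‖v_1‖ = 6.7082, so e_1 = (0.5963, 0.4472, 0.5963, -0.2981).
e_1·v_2 = 0.5963·(-3) + 0.4472·(-1) + 0.5963·1 + (-0.2981)·4 = -2.8324.
u_2 = v_2 + 2.8324·e_1 = (-1.3111, 0.2667, 2.6889, 3.1556).
‖u_2‖ = 4.3563, so e_2 = (-0.3010, 0.0612, 0.6172, 0.7244).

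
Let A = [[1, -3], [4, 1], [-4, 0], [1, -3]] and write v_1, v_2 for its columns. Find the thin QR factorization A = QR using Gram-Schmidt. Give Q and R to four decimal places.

Q = [[0.1715, -0.6769], [0.6860, 0.2843], [-0.6860, -0.0541], [0.1715, -0.6769]], R = [[5.8310, -0.3430], [0.0000, 4.3454]]

v_1 = (1, 4, -4, 1); ‖v_1‖ = 5.8310, so e_1 = (0.1715, 0.6860, -0.6860, 0.1715).
e_1·v_2 = 0.1715·(-3) + 0.6860·1 + (-0.6860)·0 + 0.1715·(-3) = -0.3430.
u_2 = v_2 + 0.3430·e_1 = (-2.9412, 1.2353, -0.2353, -2.9412).
‖u_2‖ = 4.3454, so e_2 = (-0.6769, 0.2843, -0.0541, -0.6769).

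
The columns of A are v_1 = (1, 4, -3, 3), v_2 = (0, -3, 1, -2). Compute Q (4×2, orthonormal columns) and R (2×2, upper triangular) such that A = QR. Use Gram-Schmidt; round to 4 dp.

Q = [[0.1690, 0.5071], [0.6761, -0.5071], [-0.5071, -0.6761], [0.5071, -0.1690]], R = [[5.9161, -3.5496], [0.0000, 1.1832]]

q_1 = v_1/‖v_1‖ = (1, 4, -3, 3)/5.9161 = (0.1690, 0.6761, -0.5071, 0.5071).
r_{12} = q_1·v_2 = -3.5496.
u_2 = v_2 + 3.5496·q_1 = (0.6000, -0.6000, -0.8000, -0.2000).
‖u_2‖ = 1.1832, so q_2 = (0.5071, -0.5071, -0.6761, -0.1690).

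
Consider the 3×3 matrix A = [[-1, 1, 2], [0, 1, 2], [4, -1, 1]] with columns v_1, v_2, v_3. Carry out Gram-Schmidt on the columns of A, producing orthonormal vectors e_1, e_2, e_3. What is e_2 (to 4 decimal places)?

e_1 = v_1/‖v_1‖ = (-1, 0, 4)/4.1231 = (-0.2425, 0.0000, 0.9701).
r_{12} = e_1·v_2 = -1.2127.
u_2 = v_2 + 1.2127·e_1 = (0.7059, 1.0000, 0.1765).
‖u_2‖ = 1.2367, so e_2 = (0.5708, 0.8086, 0.1427).

e_2 = (0.5708, 0.8086, 0.1427)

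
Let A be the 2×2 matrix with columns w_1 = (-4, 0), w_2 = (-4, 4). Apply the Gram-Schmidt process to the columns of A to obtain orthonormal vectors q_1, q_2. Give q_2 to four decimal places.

q_2 = (0.0000, 1.0000)

w_1 = (-4, 0); ‖w_1‖ = 4.0000, so q_1 = (-1.0000, 0.0000).
q_1·w_2 = (-1.0000)·(-4) + 0.0000·4 = 4.0000.
u_2 = w_2 − 4.0000·q_1 = (0.0000, 4.0000).
‖u_2‖ = 4.0000, so q_2 = (0.0000, 1.0000).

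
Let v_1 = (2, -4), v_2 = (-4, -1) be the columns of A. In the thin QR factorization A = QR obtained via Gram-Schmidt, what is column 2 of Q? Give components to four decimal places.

e_1 = v_1/‖v_1‖ = (2, -4)/4.4721 = (0.4472, -0.8944).
r_{12} = e_1·v_2 = -0.8944.
u_2 = v_2 + 0.8944·e_1 = (-3.6000, -1.8000).
‖u_2‖ = 4.0249, so e_2 = (-0.8944, -0.4472).

e_2 = (-0.8944, -0.4472)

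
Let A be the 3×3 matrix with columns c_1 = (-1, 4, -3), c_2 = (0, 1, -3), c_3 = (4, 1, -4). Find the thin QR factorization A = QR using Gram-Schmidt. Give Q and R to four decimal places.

Q = [[-0.1961, 0.2673, 0.9435], [0.7845, -0.5345, 0.3145], [-0.5883, -0.8018, 0.1048]], R = [[5.0990, 2.5495, 2.3534], [0.0000, 1.8708, 3.7417], [0.0000, 0.0000, 3.6690]]

c_1 = (-1, 4, -3); ‖c_1‖ = 5.0990, so e_1 = (-0.1961, 0.7845, -0.5883).
e_1·c_2 = (-0.1961)·0 + 0.7845·1 + (-0.5883)·(-3) = 2.5495.
u_2 = c_2 − 2.5495·e_1 = (0.5000, -1.0000, -1.5000).
‖u_2‖ = 1.8708, so e_2 = (0.2673, -0.5345, -0.8018).
e_1·c_3 = (-0.1961)·4 + 0.7845·1 + (-0.5883)·(-4) = 2.3534; e_2·c_3 = 0.2673·4 + (-0.5345)·1 + (-0.8018)·(-4) = 3.7417.
u_3 = c_3 − 2.3534·e_1 − 3.7417·e_2 = (3.4615, 1.1538, 0.3846).
‖u_3‖ = 3.6690, so e_3 = (0.9435, 0.3145, 0.1048).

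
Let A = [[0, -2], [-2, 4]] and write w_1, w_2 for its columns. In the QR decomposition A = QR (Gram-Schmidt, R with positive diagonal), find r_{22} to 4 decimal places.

w_1 = (0, -2); ‖w_1‖ = 2.0000, so q_1 = (0.0000, -1.0000).
q_1·w_2 = 0.0000·(-2) + (-1.0000)·4 = -4.0000.
u_2 = w_2 + 4.0000·q_1 = (-2.0000, 0.0000).
r_{22} = ‖u_2‖ = 2.0000.

r_{22} = 2.0000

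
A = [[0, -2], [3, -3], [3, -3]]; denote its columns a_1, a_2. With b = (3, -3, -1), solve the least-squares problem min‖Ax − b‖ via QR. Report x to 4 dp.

e_1 = a_1/‖a_1‖ = (0, 3, 3)/4.2426 = (0.0000, 0.7071, 0.7071).
r_{12} = e_1·a_2 = -4.2426.
u_2 = a_2 + 4.2426·e_1 = (-2.0000, 0.0000, 0.0000).
‖u_2‖ = 2.0000, so e_2 = (-1.0000, 0.0000, 0.0000).
Qᵀb = (-2.8284, -3.0000).
Back-substitute: x_2 = -3.0000/2.0000 = -1.5000.
x_1 = (-2.8284 + 4.2426·(-1.5000))/4.2426 = -2.1667.

x = (-2.1667, -1.5000)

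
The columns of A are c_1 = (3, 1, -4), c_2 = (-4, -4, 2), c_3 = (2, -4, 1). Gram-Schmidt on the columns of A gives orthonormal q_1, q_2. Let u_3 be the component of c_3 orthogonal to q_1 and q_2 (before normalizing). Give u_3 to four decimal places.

u_3 = (2.9556, -2.1111, 1.6889)

c_1 = (3, 1, -4); ‖c_1‖ = 5.0990, so q_1 = (0.5883, 0.1961, -0.7845).
q_1·c_2 = 0.5883·(-4) + 0.1961·(-4) + (-0.7845)·2 = -4.7068.
u_2 = c_2 + 4.7068·q_1 = (-1.2308, -3.0769, -1.6923).
‖u_2‖ = 3.7210, so q_2 = (-0.3308, -0.8269, -0.4548).
q_1·c_3 = 0.5883·2 + 0.1961·(-4) + (-0.7845)·1 = -0.3922; q_2·c_3 = (-0.3308)·2 + (-0.8269)·(-4) + (-0.4548)·1 = 2.1913.
u_3 = c_3 + 0.3922·q_1 − 2.1913·q_2 = (2.9556, -2.1111, 1.6889).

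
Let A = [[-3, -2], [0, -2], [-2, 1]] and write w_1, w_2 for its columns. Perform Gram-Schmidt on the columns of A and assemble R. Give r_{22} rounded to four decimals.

r_{22} = 2.7873

w_1 = (-3, 0, -2); ‖w_1‖ = 3.6056, so q_1 = (-0.8321, 0.0000, -0.5547).
q_1·w_2 = (-0.8321)·(-2) + 0.0000·(-2) + (-0.5547)·1 = 1.1094.
u_2 = w_2 − 1.1094·q_1 = (-1.0769, -2.0000, 1.6154).
r_{22} = ‖u_2‖ = 2.7873.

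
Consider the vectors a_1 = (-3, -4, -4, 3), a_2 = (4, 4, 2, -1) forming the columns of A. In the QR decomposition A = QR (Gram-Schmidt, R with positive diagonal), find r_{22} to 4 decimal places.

a_1 = (-3, -4, -4, 3); ‖a_1‖ = 7.0711, so q_1 = (-0.4243, -0.5657, -0.5657, 0.4243).
q_1·a_2 = (-0.4243)·4 + (-0.5657)·4 + (-0.5657)·2 + 0.4243·(-1) = -5.5154.
u_2 = a_2 + 5.5154·q_1 = (1.6600, 0.8800, -1.1200, 1.3400).
r_{22} = ‖u_2‖ = 2.5652.

r_{22} = 2.5652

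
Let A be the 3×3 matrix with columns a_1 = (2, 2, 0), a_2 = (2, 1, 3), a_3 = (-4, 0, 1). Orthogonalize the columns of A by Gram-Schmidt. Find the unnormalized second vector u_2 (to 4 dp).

u_2 = (0.5000, -0.5000, 3.0000)

a_1 = (2, 2, 0); ‖a_1‖ = 2.8284, so e_1 = (0.7071, 0.7071, 0.0000).
e_1·a_2 = 0.7071·2 + 0.7071·1 + 0.0000·3 = 2.1213.
u_2 = a_2 − 2.1213·e_1 = (0.5000, -0.5000, 3.0000).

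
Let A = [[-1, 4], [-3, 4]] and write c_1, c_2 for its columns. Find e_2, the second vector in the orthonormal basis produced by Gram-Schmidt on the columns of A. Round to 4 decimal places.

e_2 = (0.9487, -0.3162)

c_1 = (-1, -3); ‖c_1‖ = 3.1623, so e_1 = (-0.3162, -0.9487).
e_1·c_2 = (-0.3162)·4 + (-0.9487)·4 = -5.0596.
u_2 = c_2 + 5.0596·e_1 = (2.4000, -0.8000).
‖u_2‖ = 2.5298, so e_2 = (0.9487, -0.3162).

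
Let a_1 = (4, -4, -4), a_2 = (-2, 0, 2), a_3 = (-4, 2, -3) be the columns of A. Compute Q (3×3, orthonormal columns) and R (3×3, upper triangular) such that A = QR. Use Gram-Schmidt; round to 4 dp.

Q = [[0.5774, -0.4082, -0.7071], [-0.5774, -0.8165, 0.0000], [-0.5774, 0.4082, -0.7071]], R = [[6.9282, -2.3094, -1.7321], [0.0000, 1.6330, -1.2247], [0.0000, 0.0000, 4.9497]]

q_1 = a_1/‖a_1‖ = (4, -4, -4)/6.9282 = (0.5774, -0.5774, -0.5774).
r_{12} = q_1·a_2 = -2.3094.
u_2 = a_2 + 2.3094·q_1 = (-0.6667, -1.3333, 0.6667).
‖u_2‖ = 1.6330, so q_2 = (-0.4082, -0.8165, 0.4082).
r_{13} = q_1·a_3 = -1.7321; r_{23} = q_2·a_3 = -1.2247.
u_3 = a_3 + 1.7321·q_1 + 1.2247·q_2 = (-3.5000, 0.0000, -3.5000).
‖u_3‖ = 4.9497, so q_3 = (-0.7071, 0.0000, -0.7071).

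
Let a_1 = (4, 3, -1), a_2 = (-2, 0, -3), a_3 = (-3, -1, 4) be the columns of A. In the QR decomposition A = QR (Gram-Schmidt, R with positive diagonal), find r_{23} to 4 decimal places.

r_{23} = -2.7824

a_1 = (4, 3, -1); ‖a_1‖ = 5.0990, so q_1 = (0.7845, 0.5883, -0.1961).
q_1·a_2 = 0.7845·(-2) + 0.5883·0 + (-0.1961)·(-3) = -0.9806.
u_2 = a_2 + 0.9806·q_1 = (-1.2308, 0.5769, -3.1923).
‖u_2‖ = 3.4696, so q_2 = (-0.3547, 0.1663, -0.9201).
r_{23} = q_2·a_3 = -2.7824.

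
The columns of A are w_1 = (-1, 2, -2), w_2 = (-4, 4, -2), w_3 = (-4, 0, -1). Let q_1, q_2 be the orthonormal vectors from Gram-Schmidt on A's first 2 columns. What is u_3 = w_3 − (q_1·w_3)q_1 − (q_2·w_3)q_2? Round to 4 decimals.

w_1 = (-1, 2, -2); ‖w_1‖ = 3.0000, so q_1 = (-0.3333, 0.6667, -0.6667).
q_1·w_2 = (-0.3333)·(-4) + 0.6667·4 + (-0.6667)·(-2) = 5.3333.
u_2 = w_2 − 5.3333·q_1 = (-2.2222, 0.4444, 1.5556).
‖u_2‖ = 2.7487, so q_2 = (-0.8085, 0.1617, 0.5659).
q_1·w_3 = (-0.3333)·(-4) + 0.6667·0 + (-0.6667)·(-1) = 2.0000; q_2·w_3 = (-0.8085)·(-4) + 0.1617·0 + 0.5659·(-1) = 2.6679.
u_3 = w_3 − 2.0000·q_1 − 2.6679·q_2 = (-1.1765, -1.7647, -1.1765).

u_3 = (-1.1765, -1.7647, -1.1765)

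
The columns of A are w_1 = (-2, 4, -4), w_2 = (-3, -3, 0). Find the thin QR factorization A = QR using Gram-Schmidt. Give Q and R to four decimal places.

Q = [[-0.3333, -0.8085], [0.6667, -0.5659], [-0.6667, -0.1617]], R = [[6.0000, -1.0000], [0.0000, 4.1231]]

w_1 = (-2, 4, -4); ‖w_1‖ = 6.0000, so e_1 = (-0.3333, 0.6667, -0.6667).
e_1·w_2 = (-0.3333)·(-3) + 0.6667·(-3) + (-0.6667)·0 = -1.0000.
u_2 = w_2 + 1.0000·e_1 = (-3.3333, -2.3333, -0.6667).
‖u_2‖ = 4.1231, so e_2 = (-0.8085, -0.5659, -0.1617).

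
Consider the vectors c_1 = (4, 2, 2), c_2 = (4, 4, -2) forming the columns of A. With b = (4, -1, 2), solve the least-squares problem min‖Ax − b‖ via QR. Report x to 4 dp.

x = (1.0517, -0.3621)

e_1 = c_1/‖c_1‖ = (4, 2, 2)/4.8990 = (0.8165, 0.4082, 0.4082).
r_{12} = e_1·c_2 = 4.0825.
u_2 = c_2 − 4.0825·e_1 = (0.6667, 2.3333, -3.6667).
‖u_2‖ = 4.3970, so e_2 = (0.1516, 0.5307, -0.8339).
Qᵀb = (3.6742, -1.5920).
Back-substitute: x_2 = -1.5920/4.3970 = -0.3621.
x_1 = (3.6742 − 4.0825·(-0.3621))/4.8990 = 1.0517.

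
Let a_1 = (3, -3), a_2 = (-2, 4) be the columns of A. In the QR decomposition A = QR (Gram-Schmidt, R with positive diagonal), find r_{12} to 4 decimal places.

r_{12} = -4.2426

a_1 = (3, -3); ‖a_1‖ = 4.2426, so q_1 = (0.7071, -0.7071).
r_{12} = q_1·a_2 = -4.2426.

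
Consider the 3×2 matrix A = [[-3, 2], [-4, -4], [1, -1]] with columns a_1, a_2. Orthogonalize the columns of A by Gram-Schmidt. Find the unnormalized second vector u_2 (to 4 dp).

u_2 = (3.0385, -2.6154, -1.3462)

e_1 = a_1/‖a_1‖ = (-3, -4, 1)/5.0990 = (-0.5883, -0.7845, 0.1961).
r_{12} = e_1·a_2 = 1.7650.
u_2 = a_2 − 1.7650·e_1 = (3.0385, -2.6154, -1.3462).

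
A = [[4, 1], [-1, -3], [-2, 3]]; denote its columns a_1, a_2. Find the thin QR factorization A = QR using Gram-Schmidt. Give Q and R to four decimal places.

Q = [[0.8729, 0.1860], [-0.2182, -0.6782], [-0.4364, 0.7110]], R = [[4.5826, 0.2182], [0.0000, 4.3534]]

a_1 = (4, -1, -2); ‖a_1‖ = 4.5826, so q_1 = (0.8729, -0.2182, -0.4364).
q_1·a_2 = 0.8729·1 + (-0.2182)·(-3) + (-0.4364)·3 = 0.2182.
u_2 = a_2 − 0.2182·q_1 = (0.8095, -2.9524, 3.0952).
‖u_2‖ = 4.3534, so q_2 = (0.1860, -0.6782, 0.7110).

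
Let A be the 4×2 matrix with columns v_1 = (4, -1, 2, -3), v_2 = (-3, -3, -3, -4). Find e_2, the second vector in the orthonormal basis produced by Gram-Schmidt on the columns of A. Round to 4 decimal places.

v_1 = (4, -1, 2, -3); ‖v_1‖ = 5.4772, so e_1 = (0.7303, -0.1826, 0.3651, -0.5477).
e_1·v_2 = 0.7303·(-3) + (-0.1826)·(-3) + 0.3651·(-3) + (-0.5477)·(-4) = -0.5477.
u_2 = v_2 + 0.5477·e_1 = (-2.6000, -3.1000, -2.8000, -4.3000).
‖u_2‖ = 6.5345, so e_2 = (-0.3979, -0.4744, -0.4285, -0.6580).

e_2 = (-0.3979, -0.4744, -0.4285, -0.6580)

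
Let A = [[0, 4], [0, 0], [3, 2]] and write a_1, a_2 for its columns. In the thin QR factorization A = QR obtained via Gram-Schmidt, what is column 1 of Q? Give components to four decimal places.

q_1 = (0.0000, 0.0000, 1.0000)

a_1 = (0, 0, 3); ‖a_1‖ = 3.0000, so q_1 = (0.0000, 0.0000, 1.0000).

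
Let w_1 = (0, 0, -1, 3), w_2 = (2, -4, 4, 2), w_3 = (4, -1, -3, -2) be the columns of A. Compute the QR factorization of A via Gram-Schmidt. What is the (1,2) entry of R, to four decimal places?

w_1 = (0, 0, -1, 3); ‖w_1‖ = 3.1623, so e_1 = (0.0000, 0.0000, -0.3162, 0.9487).
r_{12} = e_1·w_2 = 0.6325.

r_{12} = 0.6325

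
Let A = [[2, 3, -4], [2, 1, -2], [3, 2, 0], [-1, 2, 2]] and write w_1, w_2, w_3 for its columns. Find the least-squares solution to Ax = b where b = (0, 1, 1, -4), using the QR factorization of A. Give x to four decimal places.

w_1 = (2, 2, 3, -1); ‖w_1‖ = 4.2426, so q_1 = (0.4714, 0.4714, 0.7071, -0.2357).
q_1·w_2 = 0.4714·3 + 0.4714·1 + 0.7071·2 + (-0.2357)·2 = 2.8284.
u_2 = w_2 − 2.8284·q_1 = (1.6667, -0.3333, 0.0000, 2.6667).
‖u_2‖ = 3.1623, so q_2 = (0.5270, -0.1054, 0.0000, 0.8433).
q_1·w_3 = 0.4714·(-4) + 0.4714·(-2) + 0.7071·0 + (-0.2357)·2 = -3.2998; q_2·w_3 = 0.5270·(-4) + (-0.1054)·(-2) + (0.0000)·0 + 0.8433·2 = -0.2108.
u_3 = w_3 + 3.2998·q_1 + 0.2108·q_2 = (-2.3333, -0.4667, 2.3333, 1.4000).
‖u_3‖ = 3.6148, so q_3 = (-0.6455, -0.1291, 0.6455, 0.3873).
Qᵀb = (2.1213, -3.4785, -1.0328).
Back-substitute: x_3 = -1.0328/3.6148 = -0.2857.
x_2 = (-3.4785 + 0.2108·(-0.2857))/3.1623 = -1.1190.
x_1 = (2.1213 − 2.8284·(-1.1190) + 3.2998·(-0.2857))/4.2426 = 1.0238.

x = (1.0238, -1.1190, -0.2857)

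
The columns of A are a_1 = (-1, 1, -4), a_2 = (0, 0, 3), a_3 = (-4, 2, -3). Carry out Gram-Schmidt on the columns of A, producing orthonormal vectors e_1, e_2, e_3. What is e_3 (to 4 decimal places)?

e_1 = a_1/‖a_1‖ = (-1, 1, -4)/4.2426 = (-0.2357, 0.2357, -0.9428).
r_{12} = e_1·a_2 = -2.8284.
u_2 = a_2 + 2.8284·e_1 = (-0.6667, 0.6667, 0.3333).
‖u_2‖ = 1.0000, so e_2 = (-0.6667, 0.6667, 0.3333).
r_{13} = e_1·a_3 = 4.2426; r_{23} = e_2·a_3 = 3.0000.
u_3 = a_3 − 4.2426·e_1 − 3.0000·e_2 = (-1.0000, -1.0000, 0.0000).
‖u_3‖ = 1.4142, so e_3 = (-0.7071, -0.7071, 0.0000).

e_3 = (-0.7071, -0.7071, 0.0000)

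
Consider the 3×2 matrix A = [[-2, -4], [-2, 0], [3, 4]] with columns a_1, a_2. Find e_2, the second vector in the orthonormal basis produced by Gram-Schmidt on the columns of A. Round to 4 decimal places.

e_2 = (-0.5659, 0.8085, 0.1617)

e_1 = a_1/‖a_1‖ = (-2, -2, 3)/4.1231 = (-0.4851, -0.4851, 0.7276).
r_{12} = e_1·a_2 = 4.8507.
u_2 = a_2 − 4.8507·e_1 = (-1.6471, 2.3529, 0.4706).
‖u_2‖ = 2.9104, so e_2 = (-0.5659, 0.8085, 0.1617).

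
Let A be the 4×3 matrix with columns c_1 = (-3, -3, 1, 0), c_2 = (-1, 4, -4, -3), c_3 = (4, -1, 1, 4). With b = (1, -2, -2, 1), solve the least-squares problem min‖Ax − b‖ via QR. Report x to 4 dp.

c_1 = (-3, -3, 1, 0); ‖c_1‖ = 4.3589, so e_1 = (-0.6882, -0.6882, 0.2294, 0.0000).
e_1·c_2 = (-0.6882)·(-1) + (-0.6882)·4 + 0.2294·(-4) + 0.0000·(-3) = -2.9824.
u_2 = c_2 + 2.9824·e_1 = (-3.0526, 1.9474, -3.3158, -3.0000).
‖u_2‖ = 5.7537, so e_2 = (-0.5305, 0.3385, -0.5763, -0.5214).
e_1·c_3 = (-0.6882)·4 + (-0.6882)·(-1) + 0.2294·1 + 0.0000·4 = -1.8353; e_2·c_3 = (-0.5305)·4 + 0.3385·(-1) + (-0.5763)·1 + (-0.5214)·4 = -5.1225.
u_3 = c_3 + 1.8353·e_1 + 5.1225·e_2 = (0.0191, -0.5294, -1.5310, 1.3291).
‖u_3‖ = 2.0955, so e_3 = (0.0091, -0.2526, -0.7306, 0.6343).
Qᵀb = (0.2294, -0.5763, 2.6099).
Back-substitute: x_3 = 2.6099/2.0955 = 1.2455.
x_2 = (-0.5763 + 5.1225·1.2455)/5.7537 = 1.0087.
x_1 = (0.2294 + 2.9824·1.0087 + 1.8353·1.2455)/4.3589 = 1.2672.

x = (1.2672, 1.0087, 1.2455)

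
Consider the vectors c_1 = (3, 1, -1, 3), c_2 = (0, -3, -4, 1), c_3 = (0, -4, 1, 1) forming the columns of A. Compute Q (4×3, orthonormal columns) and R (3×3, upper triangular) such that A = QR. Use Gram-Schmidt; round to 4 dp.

Q = [[0.6708, -0.1195, 0.1385], [0.2236, -0.6375, -0.7158], [-0.2236, -0.7570, 0.6130], [0.6708, 0.0797, 0.3044]], R = [[4.4721, 0.8944, -0.4472], [0.0000, 5.0200, 1.8725], [0.0000, 0.0000, 3.7807]]

c_1 = (3, 1, -1, 3); ‖c_1‖ = 4.4721, so q_1 = (0.6708, 0.2236, -0.2236, 0.6708).
q_1·c_2 = 0.6708·0 + 0.2236·(-3) + (-0.2236)·(-4) + 0.6708·1 = 0.8944.
u_2 = c_2 − 0.8944·q_1 = (-0.6000, -3.2000, -3.8000, 0.4000).
‖u_2‖ = 5.0200, so q_2 = (-0.1195, -0.6375, -0.7570, 0.0797).
q_1·c_3 = 0.6708·0 + 0.2236·(-4) + (-0.2236)·1 + 0.6708·1 = -0.4472; q_2·c_3 = (-0.1195)·0 + (-0.6375)·(-4) + (-0.7570)·1 + 0.0797·1 = 1.8725.
u_3 = c_3 + 0.4472·q_1 − 1.8725·q_2 = (0.5238, -2.7063, 2.3175, 1.1508).
‖u_3‖ = 3.7807, so q_3 = (0.1385, -0.7158, 0.6130, 0.3044).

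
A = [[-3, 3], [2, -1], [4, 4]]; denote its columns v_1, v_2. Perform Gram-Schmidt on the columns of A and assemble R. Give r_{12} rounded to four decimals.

r_{12} = 0.9285

q_1 = v_1/‖v_1‖ = (-3, 2, 4)/5.3852 = (-0.5571, 0.3714, 0.7428).
r_{12} = q_1·v_2 = 0.9285.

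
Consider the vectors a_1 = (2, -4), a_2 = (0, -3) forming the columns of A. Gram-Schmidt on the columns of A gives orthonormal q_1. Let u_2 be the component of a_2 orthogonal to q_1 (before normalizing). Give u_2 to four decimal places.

q_1 = a_1/‖a_1‖ = (2, -4)/4.4721 = (0.4472, -0.8944).
r_{12} = q_1·a_2 = 2.6833.
u_2 = a_2 − 2.6833·q_1 = (-1.2000, -0.6000).

u_2 = (-1.2000, -0.6000)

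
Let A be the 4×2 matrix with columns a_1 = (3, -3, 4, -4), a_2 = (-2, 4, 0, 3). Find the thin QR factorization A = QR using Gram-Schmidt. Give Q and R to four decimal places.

Q = [[0.4243, -0.0603], [-0.4243, 0.6633], [0.5657, 0.7236], [-0.5657, 0.1809]], R = [[7.0711, -4.2426], [0.0000, 3.3166]]

a_1 = (3, -3, 4, -4); ‖a_1‖ = 7.0711, so e_1 = (0.4243, -0.4243, 0.5657, -0.5657).
e_1·a_2 = 0.4243·(-2) + (-0.4243)·4 + 0.5657·0 + (-0.5657)·3 = -4.2426.
u_2 = a_2 + 4.2426·e_1 = (-0.2000, 2.2000, 2.4000, 0.6000).
‖u_2‖ = 3.3166, so e_2 = (-0.0603, 0.6633, 0.7236, 0.1809).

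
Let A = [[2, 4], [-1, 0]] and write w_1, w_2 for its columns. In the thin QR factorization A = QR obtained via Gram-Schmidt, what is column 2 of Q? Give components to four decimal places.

q_2 = (0.4472, 0.8944)

q_1 = w_1/‖w_1‖ = (2, -1)/2.2361 = (0.8944, -0.4472).
r_{12} = q_1·w_2 = 3.5777.
u_2 = w_2 − 3.5777·q_1 = (0.8000, 1.6000).
‖u_2‖ = 1.7889, so q_2 = (0.4472, 0.8944).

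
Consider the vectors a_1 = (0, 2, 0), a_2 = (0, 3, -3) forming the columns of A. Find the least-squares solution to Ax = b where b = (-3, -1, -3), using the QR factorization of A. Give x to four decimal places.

x = (-2.0000, 1.0000)

q_1 = a_1/‖a_1‖ = (0, 2, 0)/2.0000 = (0.0000, 1.0000, 0.0000).
r_{12} = q_1·a_2 = 3.0000.
u_2 = a_2 − 3.0000·q_1 = (0.0000, 0.0000, -3.0000).
‖u_2‖ = 3.0000, so q_2 = (0.0000, 0.0000, -1.0000).
Qᵀb = (-1.0000, 3.0000).
Back-substitute: x_2 = 3.0000/3.0000 = 1.0000.
x_1 = (-1.0000 − 3.0000·1.0000)/2.0000 = -2.0000.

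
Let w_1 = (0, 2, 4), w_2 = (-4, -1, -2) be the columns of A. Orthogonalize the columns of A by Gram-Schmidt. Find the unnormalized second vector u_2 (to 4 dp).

w_1 = (0, 2, 4); ‖w_1‖ = 4.4721, so q_1 = (0.0000, 0.4472, 0.8944).
q_1·w_2 = 0.0000·(-4) + 0.4472·(-1) + 0.8944·(-2) = -2.2361.
u_2 = w_2 + 2.2361·q_1 = (-4.0000, 0.0000, 0.0000).

u_2 = (-4.0000, 0.0000, 0.0000)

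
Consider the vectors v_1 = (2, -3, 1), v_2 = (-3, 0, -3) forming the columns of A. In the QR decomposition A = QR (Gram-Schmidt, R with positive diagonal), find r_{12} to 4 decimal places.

e_1 = v_1/‖v_1‖ = (2, -3, 1)/3.7417 = (0.5345, -0.8018, 0.2673).
r_{12} = e_1·v_2 = -2.4054.

r_{12} = -2.4054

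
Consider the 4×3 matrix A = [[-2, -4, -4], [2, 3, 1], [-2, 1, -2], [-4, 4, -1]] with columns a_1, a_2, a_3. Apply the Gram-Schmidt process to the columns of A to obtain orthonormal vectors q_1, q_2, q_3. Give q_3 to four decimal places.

q_1 = a_1/‖a_1‖ = (-2, 2, -2, -4)/5.2915 = (-0.3780, 0.3780, -0.3780, -0.7559).
r_{12} = q_1·a_2 = -0.7559.
u_2 = a_2 + 0.7559·q_1 = (-4.2857, 3.2857, 0.7143, 3.4286).
‖u_2‖ = 6.4365, so q_2 = (-0.6658, 0.5105, 0.1110, 0.5327).
r_{13} = q_1·a_3 = 3.4017; r_{23} = q_2·a_3 = 2.4192.
u_3 = a_3 − 3.4017·q_1 − 2.4192·q_2 = (-1.1034, -1.5207, -0.9828, 0.2828).
‖u_3‖ = 2.1391, so q_3 = (-0.5158, -0.7109, -0.4594, 0.1322).

q_3 = (-0.5158, -0.7109, -0.4594, 0.1322)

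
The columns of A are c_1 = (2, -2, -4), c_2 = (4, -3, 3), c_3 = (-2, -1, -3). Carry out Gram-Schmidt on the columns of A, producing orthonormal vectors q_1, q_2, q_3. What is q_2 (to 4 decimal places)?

c_1 = (2, -2, -4); ‖c_1‖ = 4.8990, so q_1 = (0.4082, -0.4082, -0.8165).
q_1·c_2 = 0.4082·4 + (-0.4082)·(-3) + (-0.8165)·3 = 0.4082.
u_2 = c_2 − 0.4082·q_1 = (3.8333, -2.8333, 3.3333).
‖u_2‖ = 5.8166, so q_2 = (0.6590, -0.4871, 0.5731).

q_2 = (0.6590, -0.4871, 0.5731)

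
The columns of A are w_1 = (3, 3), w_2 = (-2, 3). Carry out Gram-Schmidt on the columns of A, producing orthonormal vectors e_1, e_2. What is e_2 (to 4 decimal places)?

w_1 = (3, 3); ‖w_1‖ = 4.2426, so e_1 = (0.7071, 0.7071).
e_1·w_2 = 0.7071·(-2) + 0.7071·3 = 0.7071.
u_2 = w_2 − 0.7071·e_1 = (-2.5000, 2.5000).
‖u_2‖ = 3.5355, so e_2 = (-0.7071, 0.7071).

e_2 = (-0.7071, 0.7071)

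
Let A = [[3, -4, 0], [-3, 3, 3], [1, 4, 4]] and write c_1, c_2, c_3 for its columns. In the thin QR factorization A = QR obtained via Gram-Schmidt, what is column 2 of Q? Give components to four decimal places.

e_2 = (-0.2591, 0.0622, 0.9638)

e_1 = c_1/‖c_1‖ = (3, -3, 1)/4.3589 = (0.6882, -0.6882, 0.2294).
r_{12} = e_1·c_2 = -3.9001.
u_2 = c_2 + 3.9001·e_1 = (-1.3158, 0.3158, 4.8947).
‖u_2‖ = 5.0783, so e_2 = (-0.2591, 0.0622, 0.9638).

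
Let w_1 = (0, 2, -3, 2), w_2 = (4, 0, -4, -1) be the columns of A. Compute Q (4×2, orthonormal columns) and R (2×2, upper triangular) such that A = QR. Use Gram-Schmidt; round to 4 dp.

Q = [[0.0000, 0.7681], [0.4851, -0.2259], [-0.7276, -0.4292], [0.4851, -0.4180]], R = [[4.1231, 2.4254], [0.0000, 5.2075]]

w_1 = (0, 2, -3, 2); ‖w_1‖ = 4.1231, so q_1 = (0.0000, 0.4851, -0.7276, 0.4851).
q_1·w_2 = 0.0000·4 + 0.4851·0 + (-0.7276)·(-4) + 0.4851·(-1) = 2.4254.
u_2 = w_2 − 2.4254·q_1 = (4.0000, -1.1765, -2.2353, -2.1765).
‖u_2‖ = 5.2075, so q_2 = (0.7681, -0.2259, -0.4292, -0.4180).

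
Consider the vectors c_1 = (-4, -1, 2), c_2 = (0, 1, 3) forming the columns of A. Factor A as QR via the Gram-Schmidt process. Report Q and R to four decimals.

Q = [[-0.8729, 0.3209], [-0.2182, 0.4171], [0.4364, 0.8503]], R = [[4.5826, 1.0911], [0.0000, 2.9681]]

e_1 = c_1/‖c_1‖ = (-4, -1, 2)/4.5826 = (-0.8729, -0.2182, 0.4364).
r_{12} = e_1·c_2 = 1.0911.
u_2 = c_2 − 1.0911·e_1 = (0.9524, 1.2381, 2.5238).
‖u_2‖ = 2.9681, so e_2 = (0.3209, 0.4171, 0.8503).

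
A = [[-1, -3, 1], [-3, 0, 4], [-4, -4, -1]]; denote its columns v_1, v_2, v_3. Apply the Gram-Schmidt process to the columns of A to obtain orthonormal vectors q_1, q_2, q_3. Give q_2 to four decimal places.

q_1 = v_1/‖v_1‖ = (-1, -3, -4)/5.0990 = (-0.1961, -0.5883, -0.7845).
r_{12} = q_1·v_2 = 3.7262.
u_2 = v_2 − 3.7262·q_1 = (-2.2692, 2.1923, -1.0769).
‖u_2‖ = 3.3340, so q_2 = (-0.6806, 0.6576, -0.3230).

q_2 = (-0.6806, 0.6576, -0.3230)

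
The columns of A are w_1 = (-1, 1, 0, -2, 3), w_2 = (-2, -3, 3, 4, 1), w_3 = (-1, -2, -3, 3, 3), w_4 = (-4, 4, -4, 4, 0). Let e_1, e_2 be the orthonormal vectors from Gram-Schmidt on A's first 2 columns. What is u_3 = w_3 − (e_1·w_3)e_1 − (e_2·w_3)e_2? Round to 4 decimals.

u_3 = (0.1038, -1.0820, -4.2131, 1.9727, 1.7104)

e_1 = w_1/‖w_1‖ = (-1, 1, 0, -2, 3)/3.8730 = (-0.2582, 0.2582, 0.0000, -0.5164, 0.7746).
r_{12} = e_1·w_2 = -1.5492.
u_2 = w_2 + 1.5492·e_1 = (-2.4000, -2.6000, 3.0000, 3.2000, 2.2000).
‖u_2‖ = 6.0498, so e_2 = (-0.3967, -0.4298, 0.4959, 0.5289, 0.3636).
r_{13} = e_1·w_3 = 0.5164; r_{23} = e_2·w_3 = 2.4464.
u_3 = w_3 − 0.5164·e_1 − 2.4464·e_2 = (0.1038, -1.0820, -4.2131, 1.9727, 1.7104).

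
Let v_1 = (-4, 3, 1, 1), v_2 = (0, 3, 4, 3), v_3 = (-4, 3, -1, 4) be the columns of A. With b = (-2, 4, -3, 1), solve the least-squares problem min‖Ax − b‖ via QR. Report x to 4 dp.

v_1 = (-4, 3, 1, 1); ‖v_1‖ = 5.1962, so q_1 = (-0.7698, 0.5774, 0.1925, 0.1925).
q_1·v_2 = (-0.7698)·0 + 0.5774·3 + 0.1925·4 + 0.1925·3 = 3.0792.
u_2 = v_2 − 3.0792·q_1 = (2.3704, 1.2222, 3.4074, 2.4074).
‖u_2‖ = 4.9516, so q_2 = (0.4787, 0.2468, 0.6881, 0.4862).
q_1·v_3 = (-0.7698)·(-4) + 0.5774·3 + 0.1925·(-1) + 0.1925·4 = 5.3886; q_2·v_3 = 0.4787·(-4) + 0.2468·3 + 0.6881·(-1) + 0.4862·4 = 0.0823.
u_3 = v_3 − 5.3886·q_1 − 0.0823·q_2 = (0.1088, -0.1314, -2.0937, 2.9230).
‖u_3‖ = 3.5995, so q_3 = (0.0302, -0.0365, -0.5817, 0.8121).
Qᵀb = (3.4641, -1.5483, 2.3505).
Back-substitute: x_3 = 2.3505/3.5995 = 0.6530.
x_2 = (-1.5483 − 0.0823·0.6530)/4.9516 = -0.3235.
x_1 = (3.4641 − 3.0792·(-0.3235) − 5.3886·0.6530)/5.1962 = 0.1812.

x = (0.1812, -0.3235, 0.6530)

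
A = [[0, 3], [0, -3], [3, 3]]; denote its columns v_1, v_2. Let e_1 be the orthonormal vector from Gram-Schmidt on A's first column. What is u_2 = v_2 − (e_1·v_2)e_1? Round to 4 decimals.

u_2 = (3.0000, -3.0000, 0.0000)

v_1 = (0, 0, 3); ‖v_1‖ = 3.0000, so e_1 = (0.0000, 0.0000, 1.0000).
e_1·v_2 = 0.0000·3 + 0.0000·(-3) + 1.0000·3 = 3.0000.
u_2 = v_2 − 3.0000·e_1 = (3.0000, -3.0000, 0.0000).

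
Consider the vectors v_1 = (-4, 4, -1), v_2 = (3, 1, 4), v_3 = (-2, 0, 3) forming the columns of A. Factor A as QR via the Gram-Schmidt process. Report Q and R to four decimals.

Q = [[-0.6963, 0.3322, -0.6362], [0.6963, 0.5277, -0.4865], [-0.1741, 0.7818, 0.5988]], R = [[5.7446, -2.0889, 0.8704], [0.0000, 4.6515, 1.6808], [0.0000, 0.0000, 3.0688]]

v_1 = (-4, 4, -1); ‖v_1‖ = 5.7446, so e_1 = (-0.6963, 0.6963, -0.1741).
e_1·v_2 = (-0.6963)·3 + 0.6963·1 + (-0.1741)·4 = -2.0889.
u_2 = v_2 + 2.0889·e_1 = (1.5455, 2.4545, 3.6364).
‖u_2‖ = 4.6515, so e_2 = (0.3322, 0.5277, 0.7818).
e_1·v_3 = (-0.6963)·(-2) + 0.6963·0 + (-0.1741)·3 = 0.8704; e_2·v_3 = 0.3322·(-2) + 0.5277·0 + 0.7818·3 = 1.6808.
u_3 = v_3 − 0.8704·e_1 − 1.6808·e_2 = (-1.9524, -1.4930, 1.8375).
‖u_3‖ = 3.0688, so e_3 = (-0.6362, -0.4865, 0.5988).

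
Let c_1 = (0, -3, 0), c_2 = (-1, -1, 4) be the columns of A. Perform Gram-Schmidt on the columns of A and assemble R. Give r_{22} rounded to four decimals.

e_1 = c_1/‖c_1‖ = (0, -3, 0)/3.0000 = (0.0000, -1.0000, 0.0000).
r_{12} = e_1·c_2 = 1.0000.
u_2 = c_2 − 1.0000·e_1 = (-1.0000, 0.0000, 4.0000).
r_{22} = ‖u_2‖ = 4.1231.

r_{22} = 4.1231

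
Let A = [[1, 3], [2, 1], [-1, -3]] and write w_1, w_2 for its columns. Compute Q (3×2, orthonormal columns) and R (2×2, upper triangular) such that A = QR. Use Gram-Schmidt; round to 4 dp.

Q = [[0.4082, 0.5774], [0.8165, -0.5774], [-0.4082, -0.5774]], R = [[2.4495, 3.2660], [0.0000, 2.8868]]

e_1 = w_1/‖w_1‖ = (1, 2, -1)/2.4495 = (0.4082, 0.8165, -0.4082).
r_{12} = e_1·w_2 = 3.2660.
u_2 = w_2 − 3.2660·e_1 = (1.6667, -1.6667, -1.6667).
‖u_2‖ = 2.8868, so e_2 = (0.5774, -0.5774, -0.5774).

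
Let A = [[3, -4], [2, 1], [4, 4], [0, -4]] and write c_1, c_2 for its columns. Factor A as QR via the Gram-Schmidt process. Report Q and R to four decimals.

Q = [[0.5571, -0.6686], [0.3714, 0.0848], [0.7428, 0.4591], [0.0000, -0.5788]], R = [[5.3852, 1.1142], [0.0000, 6.9108]]

c_1 = (3, 2, 4, 0); ‖c_1‖ = 5.3852, so e_1 = (0.5571, 0.3714, 0.7428, 0.0000).
e_1·c_2 = 0.5571·(-4) + 0.3714·1 + 0.7428·4 + 0.0000·(-4) = 1.1142.
u_2 = c_2 − 1.1142·e_1 = (-4.6207, 0.5862, 3.1724, -4.0000).
‖u_2‖ = 6.9108, so e_2 = (-0.6686, 0.0848, 0.4591, -0.5788).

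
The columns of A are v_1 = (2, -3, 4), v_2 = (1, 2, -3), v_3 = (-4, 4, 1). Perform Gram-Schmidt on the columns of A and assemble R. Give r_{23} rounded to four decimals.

r_{23} = -3.4418

v_1 = (2, -3, 4); ‖v_1‖ = 5.3852, so e_1 = (0.3714, -0.5571, 0.7428).
e_1·v_2 = 0.3714·1 + (-0.5571)·2 + 0.7428·(-3) = -2.9711.
u_2 = v_2 + 2.9711·e_1 = (2.1034, 0.3448, -0.7931).
‖u_2‖ = 2.2743, so e_2 = (0.9249, 0.1516, -0.3487).
r_{23} = e_2·v_3 = -3.4418.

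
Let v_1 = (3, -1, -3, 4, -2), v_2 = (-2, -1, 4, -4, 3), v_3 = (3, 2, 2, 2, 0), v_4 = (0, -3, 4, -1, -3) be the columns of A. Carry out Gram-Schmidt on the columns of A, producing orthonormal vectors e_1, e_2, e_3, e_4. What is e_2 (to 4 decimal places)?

e_2 = (0.3780, -0.7559, 0.3780, 0.0000, 0.3780)

v_1 = (3, -1, -3, 4, -2); ‖v_1‖ = 6.2450, so e_1 = (0.4804, -0.1601, -0.4804, 0.6405, -0.3203).
e_1·v_2 = 0.4804·(-2) + (-0.1601)·(-1) + (-0.4804)·4 + 0.6405·(-4) + (-0.3203)·3 = -6.2450.
u_2 = v_2 + 6.2450·e_1 = (1.0000, -2.0000, 1.0000, 0.0000, 1.0000).
‖u_2‖ = 2.6458, so e_2 = (0.3780, -0.7559, 0.3780, 0.0000, 0.3780).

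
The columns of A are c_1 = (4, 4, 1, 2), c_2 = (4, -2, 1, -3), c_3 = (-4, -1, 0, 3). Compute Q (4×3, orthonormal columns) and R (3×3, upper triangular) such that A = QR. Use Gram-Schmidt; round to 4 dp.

Q = [[0.6576, 0.6738, 0.0995], [0.6576, -0.4261, -0.5547], [0.1644, 0.1685, 0.4893], [0.3288, -0.5797, 0.6656]], R = [[6.0828, 0.4932, -2.3016], [0.0000, 5.4550, -4.0082], [0.0000, 0.0000, 2.1533]]

c_1 = (4, 4, 1, 2); ‖c_1‖ = 6.0828, so e_1 = (0.6576, 0.6576, 0.1644, 0.3288).
e_1·c_2 = 0.6576·4 + 0.6576·(-2) + 0.1644·1 + 0.3288·(-3) = 0.4932.
u_2 = c_2 − 0.4932·e_1 = (3.6757, -2.3243, 0.9189, -3.1622).
‖u_2‖ = 5.4550, so e_2 = (0.6738, -0.4261, 0.1685, -0.5797).
e_1·c_3 = 0.6576·(-4) + 0.6576·(-1) + 0.1644·0 + 0.3288·3 = -2.3016; e_2·c_3 = 0.6738·(-4) + (-0.4261)·(-1) + 0.1685·0 + (-0.5797)·3 = -4.0082.
u_3 = c_3 + 2.3016·e_1 + 4.0082·e_2 = (0.2144, -1.1944, 1.0536, 1.4332).
‖u_3‖ = 2.1533, so e_3 = (0.0995, -0.5547, 0.4893, 0.6656).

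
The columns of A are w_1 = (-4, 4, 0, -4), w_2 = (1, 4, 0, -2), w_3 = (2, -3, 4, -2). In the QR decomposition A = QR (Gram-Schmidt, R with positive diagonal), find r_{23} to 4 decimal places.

r_{23} = -0.2810

w_1 = (-4, 4, 0, -4); ‖w_1‖ = 6.9282, so e_1 = (-0.5774, 0.5774, 0.0000, -0.5774).
e_1·w_2 = (-0.5774)·1 + 0.5774·4 + 0.0000·0 + (-0.5774)·(-2) = 2.8868.
u_2 = w_2 − 2.8868·e_1 = (2.6667, 2.3333, 0.0000, -0.3333).
‖u_2‖ = 3.5590, so e_2 = (0.7493, 0.6556, 0.0000, -0.0937).
r_{23} = e_2·w_3 = -0.2810.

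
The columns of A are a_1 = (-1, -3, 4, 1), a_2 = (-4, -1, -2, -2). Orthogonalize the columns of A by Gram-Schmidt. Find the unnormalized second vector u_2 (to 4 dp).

a_1 = (-1, -3, 4, 1); ‖a_1‖ = 5.1962, so q_1 = (-0.1925, -0.5774, 0.7698, 0.1925).
q_1·a_2 = (-0.1925)·(-4) + (-0.5774)·(-1) + 0.7698·(-2) + 0.1925·(-2) = -0.5774.
u_2 = a_2 + 0.5774·q_1 = (-4.1111, -1.3333, -1.5556, -1.8889).

u_2 = (-4.1111, -1.3333, -1.5556, -1.8889)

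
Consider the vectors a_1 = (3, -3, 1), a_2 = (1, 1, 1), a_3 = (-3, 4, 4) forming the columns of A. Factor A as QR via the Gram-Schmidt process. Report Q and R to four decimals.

a_1 = (3, -3, 1); ‖a_1‖ = 4.3589, so q_1 = (0.6882, -0.6882, 0.2294).
q_1·a_2 = 0.6882·1 + (-0.6882)·1 + 0.2294·1 = 0.2294.
u_2 = a_2 − 0.2294·q_1 = (0.8421, 1.1579, 0.9474).
‖u_2‖ = 1.7168, so q_2 = (0.4905, 0.6745, 0.5518).
q_1·a_3 = 0.6882·(-3) + (-0.6882)·4 + 0.2294·4 = -3.9001; q_2·a_3 = 0.4905·(-3) + 0.6745·4 + 0.5518·4 = 3.4336.
u_3 = a_3 + 3.9001·q_1 − 3.4336·q_2 = (-2.0000, -1.0000, 3.0000).
‖u_3‖ = 3.7417, so q_3 = (-0.5345, -0.2673, 0.8018).

Q = [[0.6882, 0.4905, -0.5345], [-0.6882, 0.6745, -0.2673], [0.2294, 0.5518, 0.8018]], R = [[4.3589, 0.2294, -3.9001], [0.0000, 1.7168, 3.4336], [0.0000, 0.0000, 3.7417]]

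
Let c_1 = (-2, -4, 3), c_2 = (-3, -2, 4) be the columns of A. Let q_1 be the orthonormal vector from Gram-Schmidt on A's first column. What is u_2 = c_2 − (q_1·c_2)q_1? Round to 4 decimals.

c_1 = (-2, -4, 3); ‖c_1‖ = 5.3852, so q_1 = (-0.3714, -0.7428, 0.5571).
q_1·c_2 = (-0.3714)·(-3) + (-0.7428)·(-2) + 0.5571·4 = 4.8281.
u_2 = c_2 − 4.8281·q_1 = (-1.2069, 1.5862, 1.3103).

u_2 = (-1.2069, 1.5862, 1.3103)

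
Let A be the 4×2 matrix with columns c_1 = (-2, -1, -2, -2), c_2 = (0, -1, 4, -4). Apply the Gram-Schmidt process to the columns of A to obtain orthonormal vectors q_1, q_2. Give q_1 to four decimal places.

q_1 = (-0.5547, -0.2774, -0.5547, -0.5547)

c_1 = (-2, -1, -2, -2); ‖c_1‖ = 3.6056, so q_1 = (-0.5547, -0.2774, -0.5547, -0.5547).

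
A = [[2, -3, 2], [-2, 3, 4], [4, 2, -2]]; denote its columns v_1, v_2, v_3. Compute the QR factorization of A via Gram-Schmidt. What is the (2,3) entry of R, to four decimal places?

r_{23} = 0.0000

v_1 = (2, -2, 4); ‖v_1‖ = 4.8990, so q_1 = (0.4082, -0.4082, 0.8165).
q_1·v_2 = 0.4082·(-3) + (-0.4082)·3 + 0.8165·2 = -0.8165.
u_2 = v_2 + 0.8165·q_1 = (-2.6667, 2.6667, 2.6667).
‖u_2‖ = 4.6188, so q_2 = (-0.5774, 0.5774, 0.5774).
r_{23} = q_2·v_3 = 0.0000.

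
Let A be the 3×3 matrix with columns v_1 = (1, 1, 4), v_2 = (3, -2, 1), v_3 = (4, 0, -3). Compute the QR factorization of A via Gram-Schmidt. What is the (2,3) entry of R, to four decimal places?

v_1 = (1, 1, 4); ‖v_1‖ = 4.2426, so q_1 = (0.2357, 0.2357, 0.9428).
q_1·v_2 = 0.2357·3 + 0.2357·(-2) + 0.9428·1 = 1.1785.
u_2 = v_2 − 1.1785·q_1 = (2.7222, -2.2778, -0.1111).
‖u_2‖ = 3.5512, so q_2 = (0.7666, -0.6414, -0.0313).
r_{23} = q_2·v_3 = 3.1601.

r_{23} = 3.1601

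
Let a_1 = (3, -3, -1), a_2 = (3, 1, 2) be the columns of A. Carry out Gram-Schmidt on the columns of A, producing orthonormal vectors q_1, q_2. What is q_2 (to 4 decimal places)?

q_2 = (0.6529, 0.4498, 0.6094)

q_1 = a_1/‖a_1‖ = (3, -3, -1)/4.3589 = (0.6882, -0.6882, -0.2294).
r_{12} = q_1·a_2 = 0.9177.
u_2 = a_2 − 0.9177·q_1 = (2.3684, 1.6316, 2.2105).
‖u_2‖ = 3.6274, so q_2 = (0.6529, 0.4498, 0.6094).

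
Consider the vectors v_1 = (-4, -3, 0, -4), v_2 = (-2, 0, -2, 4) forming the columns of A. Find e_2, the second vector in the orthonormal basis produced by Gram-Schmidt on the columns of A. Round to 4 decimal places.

e_2 = (-0.5870, -0.1236, -0.4222, 0.6797)

e_1 = v_1/‖v_1‖ = (-4, -3, 0, -4)/6.4031 = (-0.6247, -0.4685, 0.0000, -0.6247).
r_{12} = e_1·v_2 = -1.2494.
u_2 = v_2 + 1.2494·e_1 = (-2.7805, -0.5854, -2.0000, 3.2195).
‖u_2‖ = 4.7370, so e_2 = (-0.5870, -0.1236, -0.4222, 0.6797).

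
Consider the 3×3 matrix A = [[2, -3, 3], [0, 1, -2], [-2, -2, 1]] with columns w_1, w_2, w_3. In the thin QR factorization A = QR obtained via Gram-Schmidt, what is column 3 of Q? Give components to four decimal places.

q_3 = (-0.1925, -0.9623, -0.1925)

q_1 = w_1/‖w_1‖ = (2, 0, -2)/2.8284 = (0.7071, 0.0000, -0.7071).
r_{12} = q_1·w_2 = -0.7071.
u_2 = w_2 + 0.7071·q_1 = (-2.5000, 1.0000, -2.5000).
‖u_2‖ = 3.6742, so q_2 = (-0.6804, 0.2722, -0.6804).
r_{13} = q_1·w_3 = 1.4142; r_{23} = q_2·w_3 = -3.2660.
u_3 = w_3 − 1.4142·q_1 + 3.2660·q_2 = (-0.2222, -1.1111, -0.2222).
‖u_3‖ = 1.1547, so q_3 = (-0.1925, -0.9623, -0.1925).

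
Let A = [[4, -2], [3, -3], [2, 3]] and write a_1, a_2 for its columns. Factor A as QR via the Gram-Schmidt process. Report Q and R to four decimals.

Q = [[0.7428, -0.1143], [0.5571, -0.4410], [0.3714, 0.8902]], R = [[5.3852, -2.0426], [0.0000, 4.2223]]

e_1 = a_1/‖a_1‖ = (4, 3, 2)/5.3852 = (0.7428, 0.5571, 0.3714).
r_{12} = e_1·a_2 = -2.0426.
u_2 = a_2 + 2.0426·e_1 = (-0.4828, -1.8621, 3.7586).
‖u_2‖ = 4.2223, so e_2 = (-0.1143, -0.4410, 0.8902).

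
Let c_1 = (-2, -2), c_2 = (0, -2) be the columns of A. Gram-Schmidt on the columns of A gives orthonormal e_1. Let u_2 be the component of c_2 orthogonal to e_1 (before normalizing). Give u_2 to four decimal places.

c_1 = (-2, -2); ‖c_1‖ = 2.8284, so e_1 = (-0.7071, -0.7071).
e_1·c_2 = (-0.7071)·0 + (-0.7071)·(-2) = 1.4142.
u_2 = c_2 − 1.4142·e_1 = (1.0000, -1.0000).

u_2 = (1.0000, -1.0000)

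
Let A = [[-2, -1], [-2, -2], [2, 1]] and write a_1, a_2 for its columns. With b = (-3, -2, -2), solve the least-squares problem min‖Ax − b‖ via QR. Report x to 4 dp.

a_1 = (-2, -2, 2); ‖a_1‖ = 3.4641, so q_1 = (-0.5774, -0.5774, 0.5774).
q_1·a_2 = (-0.5774)·(-1) + (-0.5774)·(-2) + 0.5774·1 = 2.3094.
u_2 = a_2 − 2.3094·q_1 = (0.3333, -0.6667, -0.3333).
‖u_2‖ = 0.8165, so q_2 = (0.4082, -0.8165, -0.4082).
Qᵀb = (1.7321, 1.2247).
Back-substitute: x_2 = 1.2247/0.8165 = 1.5000.
x_1 = (1.7321 − 2.3094·1.5000)/3.4641 = -0.5000.

x = (-0.5000, 1.5000)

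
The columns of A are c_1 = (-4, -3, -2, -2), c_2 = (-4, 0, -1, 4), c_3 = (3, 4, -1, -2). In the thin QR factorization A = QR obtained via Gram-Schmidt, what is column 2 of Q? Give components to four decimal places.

c_1 = (-4, -3, -2, -2); ‖c_1‖ = 5.7446, so e_1 = (-0.6963, -0.5222, -0.3482, -0.3482).
e_1·c_2 = (-0.6963)·(-4) + (-0.5222)·0 + (-0.3482)·(-1) + (-0.3482)·4 = 1.7408.
u_2 = c_2 − 1.7408·e_1 = (-2.7879, 0.9091, -0.3939, 4.6061).
‖u_2‖ = 5.4745, so e_2 = (-0.5093, 0.1661, -0.0720, 0.8414).

e_2 = (-0.5093, 0.1661, -0.0720, 0.8414)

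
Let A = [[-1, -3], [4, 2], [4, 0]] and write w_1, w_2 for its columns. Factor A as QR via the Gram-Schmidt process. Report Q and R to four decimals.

Q = [[-0.1741, -0.8729], [0.6963, 0.2182], [0.6963, -0.4364]], R = [[5.7446, 1.9149], [0.0000, 3.0551]]

w_1 = (-1, 4, 4); ‖w_1‖ = 5.7446, so q_1 = (-0.1741, 0.6963, 0.6963).
q_1·w_2 = (-0.1741)·(-3) + 0.6963·2 + 0.6963·0 = 1.9149.
u_2 = w_2 − 1.9149·q_1 = (-2.6667, 0.6667, -1.3333).
‖u_2‖ = 3.0551, so q_2 = (-0.8729, 0.2182, -0.4364).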